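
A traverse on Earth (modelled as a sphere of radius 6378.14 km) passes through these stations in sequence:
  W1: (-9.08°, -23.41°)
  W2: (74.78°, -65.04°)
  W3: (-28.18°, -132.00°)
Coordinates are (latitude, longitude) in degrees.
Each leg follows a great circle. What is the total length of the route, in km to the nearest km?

Leg W1→W2: central angle 1.5293 rad, distance 9754.1 km.
Leg W2→W3: central angle 1.9445 rad, distance 12402.6 km.
Total: 9754.1 + 12402.6 ≈ 22157 km.

22157 km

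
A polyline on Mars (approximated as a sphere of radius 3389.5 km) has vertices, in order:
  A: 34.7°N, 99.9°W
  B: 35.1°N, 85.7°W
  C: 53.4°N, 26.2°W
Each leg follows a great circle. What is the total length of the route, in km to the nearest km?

3341 km

Leg A→B: central angle 0.2032 rad, distance 688.8 km.
Leg B→C: central angle 0.7824 rad, distance 2652.0 km.
Total: 688.8 + 2652.0 ≈ 3341 km.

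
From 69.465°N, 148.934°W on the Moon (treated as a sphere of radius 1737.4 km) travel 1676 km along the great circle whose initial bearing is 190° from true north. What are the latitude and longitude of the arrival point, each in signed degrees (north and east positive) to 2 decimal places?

Angular distance δ = d/R = 1676/1737.4 = 0.96466 rad; initial bearing θ = 3.3161 rad.
sin φ₂ = sin φ₁ cos δ + cos φ₁ sin δ cos θ = (0.9365)(0.5697) + (0.3508)(0.8219)(-0.9848) = 0.2496, so φ₂ = 14.45°.
Δλ = atan2(sin θ sin δ cos φ₁, cos δ − sin φ₁ sin φ₂) = atan2(-0.0501, 0.3360) = -8.475°.
λ₂ = -148.934° − 8.475° = -157.41°.

14.45°, -157.41°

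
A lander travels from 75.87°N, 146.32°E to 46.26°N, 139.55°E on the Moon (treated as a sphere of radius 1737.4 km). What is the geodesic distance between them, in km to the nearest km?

902 km

In radians: φ₁ = 1.3242, φ₂ = 0.8074, Δλ = -6.770° = -0.1182 rad.
cos c = sin φ₁ sin φ₂ + cos φ₁ cos φ₂ cos Δλ = (0.9697)(0.7225) + (0.2441)(0.6914)(0.9930) = 0.86823,
so c = arccos(0.86823) = 0.51917 rad.
Distance = R·c = 1737.4 × 0.5192 ≈ 902 km.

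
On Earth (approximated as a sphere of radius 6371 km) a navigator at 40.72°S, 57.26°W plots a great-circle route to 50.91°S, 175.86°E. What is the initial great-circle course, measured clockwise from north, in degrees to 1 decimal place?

211.1°

Δλ = -126.880° = -2.2145 rad.
y = sin Δλ · cos φ₂ = (-0.7999)(0.6305) = -0.5044
x = cos φ₁ sin φ₂ − sin φ₁ cos φ₂ cos Δλ = (0.7579)(-0.7762) − (-0.6524)(0.6305)(-0.6001) = -0.8351
θ = atan2(y, x) = -148.87°; adding 360° gives 211.1°.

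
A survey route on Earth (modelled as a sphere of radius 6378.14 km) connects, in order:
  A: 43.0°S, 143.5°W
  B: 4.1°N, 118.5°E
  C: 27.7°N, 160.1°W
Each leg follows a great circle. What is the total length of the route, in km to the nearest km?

Leg A→B: central angle 1.7217 rad, distance 10980.9 km.
Leg B→C: central angle 1.4047 rad, distance 8959.6 km.
Total: 10980.9 + 8959.6 ≈ 19941 km.

19941 km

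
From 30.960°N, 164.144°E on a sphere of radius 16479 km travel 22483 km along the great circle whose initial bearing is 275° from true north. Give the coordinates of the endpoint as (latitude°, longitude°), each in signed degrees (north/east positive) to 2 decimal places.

10.29°, 81.85°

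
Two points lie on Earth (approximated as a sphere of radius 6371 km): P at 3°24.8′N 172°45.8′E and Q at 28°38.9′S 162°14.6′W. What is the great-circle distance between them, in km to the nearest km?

4454 km

With latitudes φ₁ = 3.413°, φ₂ = -28.648° and longitude difference Δλ = 24.993°:
Haversine: a = sin²(Δφ/2) + cos φ₁ cos φ₂ sin²(Δλ/2) = 0.0763 + (0.9982)(0.8776)(0.0468) = 0.11728.
Central angle c = 2·arcsin(√a) = 0.69907 rad.
Distance = R·c = 6371 × 0.6991 ≈ 4454 km.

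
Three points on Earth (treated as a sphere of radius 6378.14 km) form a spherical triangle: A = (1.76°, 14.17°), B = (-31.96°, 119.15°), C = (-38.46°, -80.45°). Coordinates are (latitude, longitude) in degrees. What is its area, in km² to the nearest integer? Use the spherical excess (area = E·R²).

95358868 km²

Side lengths (central angles): a = 1.8720, b = 1.6530, c = 1.8085 rad; semiperimeter s = 2.6667.
By l'Huilier's theorem, tan(E/4) = √[tan(s/2) tan((s−a)/2) tan((s−b)/2) tan((s−c)/2)], giving spherical excess E = 2.3441 rad.
Area = E·R² = 2.3441 × (6378.14)² ≈ 95358868 km².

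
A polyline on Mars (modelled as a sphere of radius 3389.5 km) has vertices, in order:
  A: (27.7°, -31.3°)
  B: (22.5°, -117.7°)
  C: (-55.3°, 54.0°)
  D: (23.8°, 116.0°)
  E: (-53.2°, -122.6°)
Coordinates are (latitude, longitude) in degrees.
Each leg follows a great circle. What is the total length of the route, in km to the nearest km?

Leg A→B: central angle 1.3395 rad, distance 4540.2 km.
Leg B→C: central angle 2.5590 rad, distance 8673.8 km.
Leg C→D: central angle 1.6581 rad, distance 5620.3 km.
Leg D→E: central angle 2.2252 rad, distance 7542.3 km.
Total: 4540.2 + 8673.8 + 5620.3 + 7542.3 ≈ 26377 km.

26377 km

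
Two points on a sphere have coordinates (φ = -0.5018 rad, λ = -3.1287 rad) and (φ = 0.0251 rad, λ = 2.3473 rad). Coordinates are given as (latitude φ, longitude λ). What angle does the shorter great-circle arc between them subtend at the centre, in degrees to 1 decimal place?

Let φ₁ = -0.5018 rad, φ₂ = 0.0251 rad, and Δλ = -0.8072 rad.
Haversine: a = sin²(Δφ/2) + cos φ₁ cos φ₂ sin²(Δλ/2) = 0.0678 + (0.8767)(0.9997)(0.1542) = 0.20299.
Central angle c = 2·arcsin(√a) = 0.93475 rad.
So the angular separation is 53.6°.

53.6°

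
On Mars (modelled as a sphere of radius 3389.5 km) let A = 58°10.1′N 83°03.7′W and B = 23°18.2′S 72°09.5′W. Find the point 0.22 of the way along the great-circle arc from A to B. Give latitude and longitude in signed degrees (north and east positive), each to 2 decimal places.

40.32°, -78.98°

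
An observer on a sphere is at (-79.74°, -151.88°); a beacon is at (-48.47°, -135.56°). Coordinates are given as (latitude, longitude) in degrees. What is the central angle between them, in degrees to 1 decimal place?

31.8°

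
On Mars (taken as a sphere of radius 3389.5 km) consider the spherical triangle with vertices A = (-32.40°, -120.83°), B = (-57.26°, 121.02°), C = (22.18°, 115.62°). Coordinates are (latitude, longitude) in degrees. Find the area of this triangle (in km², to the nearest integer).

16360099 km²

Side lengths (central angles): a = 1.3887, b = 2.2580, c = 1.3333 rad; semiperimeter s = 2.4900.
By l'Huilier's theorem, tan(E/4) = √[tan(s/2) tan((s−a)/2) tan((s−b)/2) tan((s−c)/2)], giving spherical excess E = 1.4240 rad.
Area = E·R² = 1.4240 × (3389.5)² ≈ 16360099 km².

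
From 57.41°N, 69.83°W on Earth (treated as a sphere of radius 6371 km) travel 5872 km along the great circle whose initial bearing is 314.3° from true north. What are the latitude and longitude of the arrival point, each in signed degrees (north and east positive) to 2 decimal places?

Angular distance δ = d/R = 5872/6371 = 0.92168 rad; initial bearing θ = 5.4856 rad.
sin φ₂ = sin φ₁ cos δ + cos φ₁ sin δ cos θ = (0.8425)(0.6045) + (0.5386)(0.7966)(0.6984) = 0.8090, so φ₂ = 54.00°.
Δλ = atan2(sin θ sin δ cos φ₁, cos δ − sin φ₁ sin φ₂) = atan2(-0.3071, -0.0771) = -104.097°.
λ₂ = -69.830° − 104.097° = -173.93°.

54.00°, -173.93°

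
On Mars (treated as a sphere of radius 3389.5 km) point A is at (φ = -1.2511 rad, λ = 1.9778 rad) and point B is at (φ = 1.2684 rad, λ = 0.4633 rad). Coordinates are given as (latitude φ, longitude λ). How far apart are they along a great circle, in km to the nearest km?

9127 km

With latitudes φ₁ = -71.683°, φ₂ = 72.674° and longitude difference Δλ = -86.774°:
Haversine: a = sin²(Δφ/2) + cos φ₁ cos φ₂ sin²(Δλ/2) = 0.9063 + (0.3143)(0.2978)(0.4719) = 0.95049.
Central angle c = 2·arcsin(√a) = 2.69284 rad.
Distance = R·c = 3389.5 × 2.6928 ≈ 9127 km.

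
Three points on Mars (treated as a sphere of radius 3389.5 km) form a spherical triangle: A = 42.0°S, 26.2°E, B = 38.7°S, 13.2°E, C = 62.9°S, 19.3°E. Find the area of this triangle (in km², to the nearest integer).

Side lengths (central angles): a = 0.4273, b = 0.3716, c = 0.1820 rad; semiperimeter s = 0.4904.
By l'Huilier's theorem, tan(E/4) = √[tan(s/2) tan((s−a)/2) tan((s−b)/2) tan((s−c)/2)], giving spherical excess E = 0.0342 rad.
Area = E·R² = 0.0342 × (3389.5)² ≈ 392999 km².

392999 km²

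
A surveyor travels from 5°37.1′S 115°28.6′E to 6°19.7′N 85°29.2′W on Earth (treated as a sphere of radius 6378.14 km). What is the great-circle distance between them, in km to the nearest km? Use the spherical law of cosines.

17715 km

Let φ₁ = -0.0981 rad, φ₂ = 0.1105 rad, and Δλ = 2.7757 rad.
cos c = sin φ₁ sin φ₂ + cos φ₁ cos φ₂ cos Δλ = (-0.0979)(0.1102) + (0.9952)(0.9939)(-0.9338) = -0.93445,
so c = arccos(-0.93445) = 2.77751 rad.
Distance = R·c = 6378.14 × 2.7775 ≈ 17715 km.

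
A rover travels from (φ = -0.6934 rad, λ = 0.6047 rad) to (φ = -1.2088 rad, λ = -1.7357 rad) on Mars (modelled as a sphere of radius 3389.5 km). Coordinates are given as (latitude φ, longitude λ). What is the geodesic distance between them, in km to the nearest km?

3899 km

Let φ₁ = -0.6934 rad, φ₂ = -1.2088 rad, and Δλ = -2.3404 rad.
Haversine: a = sin²(Δφ/2) + cos φ₁ cos φ₂ sin²(Δλ/2) = 0.0650 + (0.7691)(0.3541)(0.8479) = 0.29590.
Central angle c = 2·arcsin(√a) = 1.15030 rad.
Distance = R·c = 3389.5 × 1.1503 ≈ 3899 km.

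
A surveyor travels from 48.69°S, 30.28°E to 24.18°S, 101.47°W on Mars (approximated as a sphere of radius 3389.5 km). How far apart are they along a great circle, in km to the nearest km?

5641 km

Let φ₁ = -0.8498 rad, φ₂ = -0.4220 rad, and Δλ = -2.2995 rad.
cos c = sin φ₁ sin φ₂ + cos φ₁ cos φ₂ cos Δλ = (-0.7511)(-0.4096) + (0.6601)(0.9123)(-0.6659) = -0.09333,
so c = arccos(-0.09333) = 1.66426 rad.
Distance = R·c = 3389.5 × 1.6643 ≈ 5641 km.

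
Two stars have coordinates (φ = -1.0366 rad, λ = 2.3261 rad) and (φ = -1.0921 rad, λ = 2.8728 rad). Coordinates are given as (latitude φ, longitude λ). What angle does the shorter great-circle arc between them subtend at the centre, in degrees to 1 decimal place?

15.4°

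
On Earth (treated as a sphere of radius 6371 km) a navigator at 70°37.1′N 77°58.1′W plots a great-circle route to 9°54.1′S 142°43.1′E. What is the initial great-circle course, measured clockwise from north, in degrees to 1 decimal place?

With φ₁ = 1.2325, φ₂ = -0.1728, Δλ = -2.4315 rad, the forward-azimuth formula gives
θ = atan2( sin Δλ cos φ₂ , cos φ₁ sin φ₂ − sin φ₁ cos φ₂ cos Δλ ) = atan2(-0.6422, 0.6476) = -44.76°.
Adding 360° brings this into [0°, 360°): 315.2°.

315.2°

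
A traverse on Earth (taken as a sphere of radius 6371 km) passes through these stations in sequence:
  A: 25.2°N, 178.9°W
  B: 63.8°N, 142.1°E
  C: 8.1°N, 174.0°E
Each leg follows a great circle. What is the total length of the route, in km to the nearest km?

Leg A→B: central angle 0.8059 rad, distance 5134.1 km.
Leg B→C: central angle 1.0501 rad, distance 6690.0 km.
Total: 5134.1 + 6690.0 ≈ 11824 km.

11824 km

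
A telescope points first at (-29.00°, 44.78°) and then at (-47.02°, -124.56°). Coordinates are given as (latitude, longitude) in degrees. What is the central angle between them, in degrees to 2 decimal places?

103.37°

In radians: φ₁ = -0.5061, φ₂ = -0.8207, Δλ = -169.340° = -2.9555 rad.
Haversine: a = sin²(Δφ/2) + cos φ₁ cos φ₂ sin²(Δλ/2) = 0.0245 + (0.8746)(0.6817)(0.9914) = 0.61565.
Central angle c = 2·arcsin(√a) = 1.80420 rad.
So the angular separation is 103.37°.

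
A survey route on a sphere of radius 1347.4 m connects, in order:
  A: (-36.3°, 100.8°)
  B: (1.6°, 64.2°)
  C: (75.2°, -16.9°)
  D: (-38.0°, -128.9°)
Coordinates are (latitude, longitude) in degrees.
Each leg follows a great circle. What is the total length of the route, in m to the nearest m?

Leg A→B: central angle 0.8889 rad, distance 1197.8 m.
Leg B→C: central angle 1.5042 rad, distance 2026.8 m.
Leg C→D: central angle 2.3059 rad, distance 3106.9 m.
Total: 1197.8 + 2026.8 + 3106.9 ≈ 6332 m.

6332 m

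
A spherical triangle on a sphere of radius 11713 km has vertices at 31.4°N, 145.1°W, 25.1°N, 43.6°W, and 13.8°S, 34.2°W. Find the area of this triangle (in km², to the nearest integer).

Side lengths (central angles): a = 0.6975, b = 2.0042, c = 1.5038 rad; semiperimeter s = 2.1028.
By l'Huilier's theorem, tan(E/4) = √[tan(s/2) tan((s−a)/2) tan((s−b)/2) tan((s−c)/2)], giving spherical excess E = 0.5963 rad.
Area = E·R² = 0.5963 × (11713)² ≈ 81806577 km².

81806577 km²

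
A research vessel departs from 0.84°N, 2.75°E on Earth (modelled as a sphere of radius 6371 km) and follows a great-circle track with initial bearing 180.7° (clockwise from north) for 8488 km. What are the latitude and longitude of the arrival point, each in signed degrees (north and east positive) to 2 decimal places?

Angular distance δ = d/R = 8488/6371 = 1.33229 rad; initial bearing θ = 3.1538 rad.
sin φ₂ = sin φ₁ cos δ + cos φ₁ sin δ cos θ = (0.0147)(0.2363) + (0.9999)(0.9717)(-0.9999) = -0.9681, so φ₂ = -75.48°.
Δλ = atan2(sin θ sin δ cos φ₁, cos δ − sin φ₁ sin φ₂) = atan2(-0.0119, 0.2504) = -2.713°.
λ₂ = 2.750° − 2.713° = 0.04°.

-75.48°, 0.04°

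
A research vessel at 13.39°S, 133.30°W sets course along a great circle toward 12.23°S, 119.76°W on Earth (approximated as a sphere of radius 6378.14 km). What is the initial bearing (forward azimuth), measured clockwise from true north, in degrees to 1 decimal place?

Δλ = 13.540° = 0.2363 rad.
y = sin Δλ · cos φ₂ = (0.2341)(0.9773) = 0.2288
x = cos φ₁ sin φ₂ − sin φ₁ cos φ₂ cos Δλ = (0.9728)(-0.2118) − (-0.2316)(0.9773)(0.9722) = 0.0140
θ = atan2(y, x) = 86.51°, so the bearing is 86.5°.

86.5°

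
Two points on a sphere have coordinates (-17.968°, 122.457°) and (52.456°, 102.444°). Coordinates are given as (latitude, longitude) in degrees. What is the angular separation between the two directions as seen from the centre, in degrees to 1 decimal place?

Let φ₁ = -0.3136 rad, φ₂ = 0.9155 rad, and Δλ = -0.3493 rad.
cos c = sin φ₁ sin φ₂ + cos φ₁ cos φ₂ cos Δλ = (-0.3085)(0.7929) + (0.9512)(0.6094)(0.9396) = 0.30005,
so c = arccos(0.30005) = 1.26605 rad.
So the angular separation is 72.5°.

72.5°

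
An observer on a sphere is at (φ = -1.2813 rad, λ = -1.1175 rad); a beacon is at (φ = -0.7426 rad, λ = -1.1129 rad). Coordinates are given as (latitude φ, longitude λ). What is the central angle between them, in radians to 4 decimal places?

Let φ₁ = -1.2813 rad, φ₂ = -0.7426 rad, and Δλ = 0.0046 rad.
Haversine: a = sin²(Δφ/2) + cos φ₁ cos φ₂ sin²(Δλ/2) = 0.0708 + (0.2855)(0.7367)(0.0000) = 0.07081.
Central angle c = 2·arcsin(√a) = 0.53870 rad.
So the angular separation is 0.5387 rad.

0.5387 rad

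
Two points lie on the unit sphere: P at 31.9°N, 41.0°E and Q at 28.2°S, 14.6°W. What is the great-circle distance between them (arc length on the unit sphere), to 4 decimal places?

Let φ₁ = 0.5568 rad, φ₂ = -0.4922 rad, and Δλ = -0.9704 rad.
Haversine: a = sin²(Δφ/2) + cos φ₁ cos φ₂ sin²(Δλ/2) = 0.2508 + (0.8490)(0.8813)(0.2175) = 0.41350.
Central angle c = 2·arcsin(√a) = 1.39693 rad.
On the unit sphere the arc length equals the central angle: 1.3969.

1.3969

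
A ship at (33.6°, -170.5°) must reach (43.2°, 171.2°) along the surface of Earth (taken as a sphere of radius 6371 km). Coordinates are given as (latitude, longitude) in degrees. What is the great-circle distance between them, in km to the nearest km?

In radians: φ₁ = 0.5864, φ₂ = 0.7540, Δλ = -18.300° = -0.3194 rad.
cos c = sin φ₁ sin φ₂ + cos φ₁ cos φ₂ cos Δλ = (0.5534)(0.6845) + (0.8329)(0.7290)(0.9494) = 0.95529,
so c = arccos(0.95529) = 0.30016 rad.
Distance = R·c = 6371 × 0.3002 ≈ 1912 km.

1912 km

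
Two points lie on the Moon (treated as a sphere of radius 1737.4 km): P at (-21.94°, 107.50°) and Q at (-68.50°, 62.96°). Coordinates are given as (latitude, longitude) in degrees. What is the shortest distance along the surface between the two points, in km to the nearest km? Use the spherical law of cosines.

1633 km

In radians: φ₁ = -0.3829, φ₂ = -1.1956, Δλ = -44.540° = -0.7774 rad.
cos c = sin φ₁ sin φ₂ + cos φ₁ cos φ₂ cos Δλ = (-0.3736)(-0.9304) + (0.9276)(0.3665)(0.7128) = 0.58995,
so c = arccos(0.58995) = 0.93981 rad.
Distance = R·c = 1737.4 × 0.9398 ≈ 1633 km.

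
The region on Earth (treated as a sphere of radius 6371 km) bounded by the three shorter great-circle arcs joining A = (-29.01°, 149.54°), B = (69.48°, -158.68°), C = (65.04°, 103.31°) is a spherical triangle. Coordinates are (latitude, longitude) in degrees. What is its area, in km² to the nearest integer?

30235033 km²

Side lengths (central angles): a = 0.5944, b = 1.7562, c = 1.8385 rad; semiperimeter s = 2.0946.
By l'Huilier's theorem, tan(E/4) = √[tan(s/2) tan((s−a)/2) tan((s−b)/2) tan((s−c)/2)], giving spherical excess E = 0.7449 rad.
Area = E·R² = 0.7449 × (6371)² ≈ 30235033 km².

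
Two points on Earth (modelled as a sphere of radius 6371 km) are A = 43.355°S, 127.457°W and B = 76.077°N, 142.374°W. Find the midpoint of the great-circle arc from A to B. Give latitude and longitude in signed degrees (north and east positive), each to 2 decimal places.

16.46°, -131.15°

Central angle δ = 2.0913 rad. Interpolating on the sphere with fraction f = 0.5:
P = [sin((1−f)δ)·A + sin(fδ)·B] / sin δ = 0.9973·A + 0.9973·B in Cartesian coordinates,
giving P = (-0.6311, -0.7221, 0.2833), i.e. latitude 16.46°, longitude -131.15°.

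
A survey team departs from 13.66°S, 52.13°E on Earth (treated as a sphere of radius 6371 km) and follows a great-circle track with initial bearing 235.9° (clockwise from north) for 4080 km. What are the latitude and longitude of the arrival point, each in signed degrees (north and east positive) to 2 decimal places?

Angular distance δ = d/R = 4080/6371 = 0.64040 rad; initial bearing θ = 4.1172 rad.
sin φ₂ = sin φ₁ cos δ + cos φ₁ sin δ cos θ = (-0.2362)(0.8019) + (0.9717)(0.5975)(-0.5606) = -0.5149, so φ₂ = -30.99°.
Δλ = atan2(sin θ sin δ cos φ₁, cos δ − sin φ₁ sin φ₂) = atan2(-0.4808, 0.6803) = -35.251°.
λ₂ = 52.130° − 35.251° = 16.88°.

-30.99°, 16.88°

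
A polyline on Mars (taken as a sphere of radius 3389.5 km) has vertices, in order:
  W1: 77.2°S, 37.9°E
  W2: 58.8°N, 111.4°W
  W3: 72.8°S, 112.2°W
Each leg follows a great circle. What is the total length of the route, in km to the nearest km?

Leg W1→W2: central angle 2.7729 rad, distance 9398.7 km.
Leg W2→W3: central angle 2.2969 rad, distance 7785.3 km.
Total: 9398.7 + 7785.3 ≈ 17184 km.

17184 km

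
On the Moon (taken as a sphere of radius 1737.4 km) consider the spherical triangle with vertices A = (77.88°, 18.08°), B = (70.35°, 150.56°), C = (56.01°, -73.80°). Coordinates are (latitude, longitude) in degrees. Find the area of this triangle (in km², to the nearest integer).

Side lengths (central angles): a = 0.8679, b = 0.6321, c = 0.5093 rad; semiperimeter s = 1.0046.
By l'Huilier's theorem, tan(E/4) = √[tan(s/2) tan((s−a)/2) tan((s−b)/2) tan((s−c)/2)], giving spherical excess E = 0.1693 rad.
Area = E·R² = 0.1693 × (1737.4)² ≈ 510891 km².

510891 km²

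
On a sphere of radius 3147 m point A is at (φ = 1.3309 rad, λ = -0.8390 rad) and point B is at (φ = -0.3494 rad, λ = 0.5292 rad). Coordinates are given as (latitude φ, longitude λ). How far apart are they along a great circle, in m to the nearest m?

With latitudes φ₁ = 76.255°, φ₂ = -20.019° and longitude difference Δλ = 78.392°:
cos c = sin φ₁ sin φ₂ + cos φ₁ cos φ₂ cos Δλ = (0.9714)(-0.3423) + (0.2376)(0.9396)(0.2012) = -0.28761,
so c = arccos(-0.28761) = 1.86253 rad.
Distance = R·c = 3147 × 1.8625 ≈ 5861 m.

5861 m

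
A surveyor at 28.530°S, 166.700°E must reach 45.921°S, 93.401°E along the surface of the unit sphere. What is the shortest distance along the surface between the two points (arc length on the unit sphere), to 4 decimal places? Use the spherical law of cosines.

1.0254

In radians: φ₁ = -0.4979, φ₂ = -0.8015, Δλ = -73.299° = -1.2793 rad.
cos c = sin φ₁ sin φ₂ + cos φ₁ cos φ₂ cos Δλ = (-0.4776)(-0.7184) + (0.8786)(0.6956)(0.2874) = 0.51875,
so c = arccos(0.51875) = 1.02541 rad.
On the unit sphere the arc length equals the central angle: 1.0254.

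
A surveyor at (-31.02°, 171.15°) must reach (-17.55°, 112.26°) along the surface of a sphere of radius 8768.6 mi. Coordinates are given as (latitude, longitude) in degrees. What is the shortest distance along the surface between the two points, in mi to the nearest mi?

Let φ₁ = -0.5414 rad, φ₂ = -0.3063 rad, and Δλ = -1.0278 rad.
Haversine: a = sin²(Δφ/2) + cos φ₁ cos φ₂ sin²(Δλ/2) = 0.0138 + (0.8570)(0.9535)(0.2417) = 0.21121.
Central angle c = 2·arcsin(√a) = 0.95504 rad.
Distance = R·c = 8768.6 × 0.9550 ≈ 8374 mi.

8374 mi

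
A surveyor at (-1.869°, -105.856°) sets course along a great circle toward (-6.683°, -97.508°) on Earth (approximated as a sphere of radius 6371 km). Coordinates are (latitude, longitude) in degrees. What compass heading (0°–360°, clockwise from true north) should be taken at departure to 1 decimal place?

Δλ = 8.348° = 0.1457 rad.
y = sin Δλ · cos φ₂ = (0.1452)(0.9932) = 0.1442
x = cos φ₁ sin φ₂ − sin φ₁ cos φ₂ cos Δλ = (0.9995)(-0.1164) − (-0.0326)(0.9932)(0.9894) = -0.0843
θ = atan2(y, x) = 120.30°, so the bearing is 120.3°.

120.3°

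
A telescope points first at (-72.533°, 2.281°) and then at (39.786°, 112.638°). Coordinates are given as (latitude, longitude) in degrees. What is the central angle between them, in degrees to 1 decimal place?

133.7°

With latitudes φ₁ = -72.533°, φ₂ = 39.786° and longitude difference Δλ = 110.357°:
Haversine: a = sin²(Δφ/2) + cos φ₁ cos φ₂ sin²(Δλ/2) = 0.6899 + (0.3002)(0.7684)(0.6739) = 0.84533.
Central angle c = 2·arcsin(√a) = 2.33319 rad.
So the angular separation is 133.7°.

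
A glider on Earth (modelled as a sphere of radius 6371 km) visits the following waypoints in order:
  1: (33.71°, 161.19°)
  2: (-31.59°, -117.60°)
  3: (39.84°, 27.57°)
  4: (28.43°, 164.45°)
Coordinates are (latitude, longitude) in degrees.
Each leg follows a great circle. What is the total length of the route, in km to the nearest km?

Leg 1→2: central angle 1.7543 rad, distance 11176.4 km.
Leg 2→3: central angle 2.6310 rad, distance 16762.4 km.
Leg 3→4: central angle 1.7598 rad, distance 11211.6 km.
Total: 11176.4 + 16762.4 + 11211.6 ≈ 39150 km.

39150 km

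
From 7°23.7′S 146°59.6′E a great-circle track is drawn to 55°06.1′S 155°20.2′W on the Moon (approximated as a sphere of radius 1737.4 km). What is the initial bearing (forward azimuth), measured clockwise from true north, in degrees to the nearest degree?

With φ₁ = -0.1291, φ₂ = -0.9617, Δλ = 1.0065 rad, the forward-azimuth formula gives
θ = atan2( sin Δλ cos φ₂ , cos φ₁ sin φ₂ − sin φ₁ cos φ₂ cos Δλ ) = atan2(0.4834, -0.7740) = 148.01°.
So the initial bearing is 148°.

148°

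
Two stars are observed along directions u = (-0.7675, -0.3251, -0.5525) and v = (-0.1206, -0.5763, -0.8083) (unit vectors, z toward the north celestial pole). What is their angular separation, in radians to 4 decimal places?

u·v = 0.7265; |u| = 1.0000, |v| = 1.0000.
cos θ = (u·v)/(|u||v|) = 0.7265, so θ = 0.7576 rad.

0.7576 rad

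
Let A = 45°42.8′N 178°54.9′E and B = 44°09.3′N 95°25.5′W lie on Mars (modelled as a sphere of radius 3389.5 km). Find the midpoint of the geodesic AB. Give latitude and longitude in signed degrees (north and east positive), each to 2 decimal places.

53.68°, -137.53°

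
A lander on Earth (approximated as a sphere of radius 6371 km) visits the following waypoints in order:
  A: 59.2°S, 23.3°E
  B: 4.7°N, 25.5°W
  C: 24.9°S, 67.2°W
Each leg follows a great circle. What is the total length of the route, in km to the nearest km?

13873 km

Leg A→B: central angle 1.3018 rad, distance 8293.8 km.
Leg B→C: central angle 0.8757 rad, distance 5579.1 km.
Total: 8293.8 + 5579.1 ≈ 13873 km.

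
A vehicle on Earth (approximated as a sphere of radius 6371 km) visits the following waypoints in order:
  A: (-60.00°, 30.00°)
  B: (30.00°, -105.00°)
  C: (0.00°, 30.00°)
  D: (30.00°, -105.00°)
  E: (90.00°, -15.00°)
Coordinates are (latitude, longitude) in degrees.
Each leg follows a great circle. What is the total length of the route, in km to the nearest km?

50392 km

Leg A→B: central angle 2.4027 rad, distance 15307.5 km.
Leg B→C: central angle 2.2299 rad, distance 14206.4 km.
Leg C→D: central angle 2.2299 rad, distance 14206.4 km.
Leg D→E: central angle 1.0472 rad, distance 6671.7 km.
Total: 15307.5 + 14206.4 + 14206.4 + 6671.7 ≈ 50392 km.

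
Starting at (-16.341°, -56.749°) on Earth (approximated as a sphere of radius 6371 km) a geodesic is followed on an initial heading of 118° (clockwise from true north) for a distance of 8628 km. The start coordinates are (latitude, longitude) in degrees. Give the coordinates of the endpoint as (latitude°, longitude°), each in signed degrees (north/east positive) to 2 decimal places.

-30.03°, 28.14°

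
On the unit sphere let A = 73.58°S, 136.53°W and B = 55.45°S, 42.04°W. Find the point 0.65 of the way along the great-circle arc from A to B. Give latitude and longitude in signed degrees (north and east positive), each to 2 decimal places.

Central angle δ = 0.6801 rad. Interpolating on the sphere with fraction f = 0.65:
P = [sin((1−f)δ)·A + sin(fδ)·B] / sin δ = 0.3749·A + 0.6803·B in Cartesian coordinates,
giving P = (0.2096, -0.3313, -0.9200), i.e. latitude -66.92°, longitude -57.68°.

-66.92°, -57.68°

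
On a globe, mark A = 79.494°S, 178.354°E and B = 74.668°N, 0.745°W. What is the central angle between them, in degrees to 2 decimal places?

In radians: φ₁ = -1.3874, φ₂ = 1.3032, Δλ = -179.099° = -3.1259 rad.
Haversine: a = sin²(Δφ/2) + cos φ₁ cos φ₂ sin²(Δλ/2) = 0.9500 + (0.1823)(0.2644)(0.9999) = 0.99822.
Central angle c = 2·arcsin(√a) = 3.05729 rad.
So the angular separation is 175.17°.

175.17°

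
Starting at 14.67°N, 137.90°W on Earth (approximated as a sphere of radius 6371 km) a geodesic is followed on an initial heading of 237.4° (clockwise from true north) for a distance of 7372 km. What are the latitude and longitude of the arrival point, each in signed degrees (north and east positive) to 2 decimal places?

-22.05°, 165.77°

Angular distance δ = d/R = 7372/6371 = 1.15712 rad; initial bearing θ = 4.1434 rad.
sin φ₂ = sin φ₁ cos δ + cos φ₁ sin δ cos θ = (0.2533)(0.4020) + (0.9674)(0.9156)(-0.5388) = -0.3754, so φ₂ = -22.05°.
Δλ = atan2(sin θ sin δ cos φ₁, cos δ − sin φ₁ sin φ₂) = atan2(-0.7462, 0.4971) = -56.333°.
λ₂ = -137.900° − 56.333° = -194.23° → 165.77° after wrapping to (−180°, 180°].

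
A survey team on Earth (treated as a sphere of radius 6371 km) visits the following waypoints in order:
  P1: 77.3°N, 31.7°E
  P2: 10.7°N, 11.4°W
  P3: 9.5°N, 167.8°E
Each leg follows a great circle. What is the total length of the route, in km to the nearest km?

Leg P1→P2: central angle 1.2251 rad, distance 7805.1 km.
Leg P2→P3: central angle 2.7888 rad, distance 17767.2 km.
Total: 7805.1 + 17767.2 ≈ 25572 km.

25572 km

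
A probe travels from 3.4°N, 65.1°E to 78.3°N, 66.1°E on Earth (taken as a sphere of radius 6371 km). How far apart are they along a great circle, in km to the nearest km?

With latitudes φ₁ = 3.400°, φ₂ = 78.300° and longitude difference Δλ = 1.000°:
cos c = sin φ₁ sin φ₂ + cos φ₁ cos φ₂ cos Δλ = (0.0593)(0.9792) + (0.9982)(0.2028)(0.9998) = 0.26047,
so c = arccos(0.26047) = 1.30728 rad.
Distance = R·c = 6371 × 1.3073 ≈ 8329 km.

8329 km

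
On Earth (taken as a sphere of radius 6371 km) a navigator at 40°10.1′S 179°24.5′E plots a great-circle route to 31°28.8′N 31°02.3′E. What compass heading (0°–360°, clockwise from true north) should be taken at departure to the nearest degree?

261°

Δλ = -148.370° = -2.5895 rad.
y = sin Δλ · cos φ₂ = (-0.5244)(0.8528) = -0.4472
x = cos φ₁ sin φ₂ − sin φ₁ cos φ₂ cos Δλ = (0.7642)(0.5222) − (-0.6450)(0.8528)(-0.8515) = -0.0693
θ = atan2(y, x) = -98.81°; adding 360° gives 261°.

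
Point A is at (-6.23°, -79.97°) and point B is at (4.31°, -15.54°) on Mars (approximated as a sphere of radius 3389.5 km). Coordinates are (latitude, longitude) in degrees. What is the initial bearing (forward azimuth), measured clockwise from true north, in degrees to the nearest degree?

Δλ = 64.430° = 1.1245 rad.
y = sin Δλ · cos φ₂ = (0.9021)(0.9972) = 0.8995
x = cos φ₁ sin φ₂ − sin φ₁ cos φ₂ cos Δλ = (0.9941)(0.0752) − (-0.1085)(0.9972)(0.4316) = 0.1214
θ = atan2(y, x) = 82.31°, so the bearing is 82°.

82°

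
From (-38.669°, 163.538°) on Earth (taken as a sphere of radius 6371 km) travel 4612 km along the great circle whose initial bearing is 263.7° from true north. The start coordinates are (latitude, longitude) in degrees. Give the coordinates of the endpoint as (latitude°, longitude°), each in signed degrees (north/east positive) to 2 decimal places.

Angular distance δ = d/R = 4612/6371 = 0.72391 rad; initial bearing θ = 4.6024 rad.
sin φ₂ = sin φ₁ cos δ + cos φ₁ sin δ cos θ = (-0.6248)(0.7492) + (0.7808)(0.6623)(-0.1097) = -0.5249, so φ₂ = -31.66°.
Δλ = atan2(sin θ sin δ cos φ₁, cos δ − sin φ₁ sin φ₂) = atan2(-0.5140, 0.4213) = -50.662°.
λ₂ = 163.538° − 50.662° = 112.88°.

-31.66°, 112.88°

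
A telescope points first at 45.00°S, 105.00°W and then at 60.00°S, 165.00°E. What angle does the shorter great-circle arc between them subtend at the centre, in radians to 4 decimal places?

With latitudes φ₁ = -45.000°, φ₂ = -60.000° and longitude difference Δλ = -90.000°:
Haversine: a = sin²(Δφ/2) + cos φ₁ cos φ₂ sin²(Δλ/2) = 0.0170 + (0.7071)(0.5000)(0.5000) = 0.19381.
Central angle c = 2·arcsin(√a) = 0.91174 rad.
So the angular separation is 0.9117 rad.

0.9117 rad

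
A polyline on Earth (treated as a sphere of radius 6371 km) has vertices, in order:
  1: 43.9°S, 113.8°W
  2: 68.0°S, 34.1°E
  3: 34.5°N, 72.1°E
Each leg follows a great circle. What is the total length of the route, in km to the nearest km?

Leg 1→2: central angle 1.1437 rad, distance 7286.3 km.
Leg 2→3: central angle 1.8566 rad, distance 11828.1 km.
Total: 7286.3 + 11828.1 ≈ 19114 km.

19114 km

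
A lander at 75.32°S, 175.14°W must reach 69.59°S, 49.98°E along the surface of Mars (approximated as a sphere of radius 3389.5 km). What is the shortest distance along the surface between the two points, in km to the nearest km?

1917 km

With latitudes φ₁ = -75.320°, φ₂ = -69.590° and longitude difference Δλ = -134.880°:
cos c = sin φ₁ sin φ₂ + cos φ₁ cos φ₂ cos Δλ = (-0.9674)(-0.9372) + (0.2534)(0.3487)(-0.7056) = 0.84427,
so c = arccos(0.84427) = 0.56560 rad.
Distance = R·c = 3389.5 × 0.5656 ≈ 1917 km.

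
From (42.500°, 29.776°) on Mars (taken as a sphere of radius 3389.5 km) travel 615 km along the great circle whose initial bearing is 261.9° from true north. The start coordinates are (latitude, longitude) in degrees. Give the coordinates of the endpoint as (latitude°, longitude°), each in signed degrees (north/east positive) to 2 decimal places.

40.22°, 16.24°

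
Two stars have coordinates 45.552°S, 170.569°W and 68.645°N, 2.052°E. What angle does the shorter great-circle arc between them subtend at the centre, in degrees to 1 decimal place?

In radians: φ₁ = -0.7950, φ₂ = 1.1981, Δλ = 172.621° = 3.0128 rad.
cos c = sin φ₁ sin φ₂ + cos φ₁ cos φ₂ cos Δλ = (-0.7139)(0.9313) + (0.7003)(0.3641)(-0.9917) = -0.91776,
so c = arccos(-0.91776) = 2.73319 rad.
So the angular separation is 156.6°.

156.6°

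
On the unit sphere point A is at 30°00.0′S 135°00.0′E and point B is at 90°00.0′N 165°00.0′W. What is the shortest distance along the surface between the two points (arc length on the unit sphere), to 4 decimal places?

In radians: φ₁ = -0.5236, φ₂ = 1.5708, Δλ = 60.000° = 1.0472 rad.
cos c = sin φ₁ sin φ₂ + cos φ₁ cos φ₂ cos Δλ = (-0.5000)(1.0000) + (0.8660)(0.0000)(0.5000) = -0.50000,
so c = arccos(-0.50000) = 2.09440 rad.
On the unit sphere the arc length equals the central angle: 2.0944.

2.0944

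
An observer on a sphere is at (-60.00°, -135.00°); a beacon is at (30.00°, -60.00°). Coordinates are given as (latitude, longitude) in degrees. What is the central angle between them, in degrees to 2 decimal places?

In radians: φ₁ = -1.0472, φ₂ = 0.5236, Δλ = 75.000° = 1.3090 rad.
cos c = sin φ₁ sin φ₂ + cos φ₁ cos φ₂ cos Δλ = (-0.8660)(0.5000) + (0.5000)(0.8660)(0.2588) = -0.32094,
so c = arccos(-0.32094) = 1.89752 rad.
So the angular separation is 108.72°.

108.72°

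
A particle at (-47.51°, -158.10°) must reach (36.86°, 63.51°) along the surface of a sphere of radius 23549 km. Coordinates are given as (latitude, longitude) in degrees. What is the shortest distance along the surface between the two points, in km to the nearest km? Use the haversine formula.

In radians: φ₁ = -0.8292, φ₂ = 0.6433, Δλ = -138.390° = -2.4154 rad.
Haversine: a = sin²(Δφ/2) + cos φ₁ cos φ₂ sin²(Δλ/2) = 0.4509 + (0.6755)(0.8001)(0.8738) = 0.92321.
Central angle c = 2·arcsin(√a) = 2.58001 rad.
Distance = R·c = 23549 × 2.5800 ≈ 60757 km.

60757 km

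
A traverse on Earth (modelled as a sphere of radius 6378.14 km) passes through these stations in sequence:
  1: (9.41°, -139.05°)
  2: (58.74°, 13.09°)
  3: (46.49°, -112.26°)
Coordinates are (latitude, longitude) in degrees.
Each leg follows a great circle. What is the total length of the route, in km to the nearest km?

19350 km

Leg 1→2: central angle 1.8890 rad, distance 12048.2 km.
Leg 2→3: central angle 1.1448 rad, distance 7301.5 km.
Total: 12048.2 + 7301.5 ≈ 19350 km.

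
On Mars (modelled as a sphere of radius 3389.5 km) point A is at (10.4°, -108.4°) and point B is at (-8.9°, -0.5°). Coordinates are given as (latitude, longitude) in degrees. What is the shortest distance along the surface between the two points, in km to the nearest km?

In radians: φ₁ = 0.1815, φ₂ = -0.1553, Δλ = 107.900° = 1.8832 rad.
Haversine: a = sin²(Δφ/2) + cos φ₁ cos φ₂ sin²(Δλ/2) = 0.0281 + (0.9836)(0.9880)(0.6537) = 0.66330.
Central angle c = 2·arcsin(√a) = 1.90350 rad.
Distance = R·c = 3389.5 × 1.9035 ≈ 6452 km.

6452 km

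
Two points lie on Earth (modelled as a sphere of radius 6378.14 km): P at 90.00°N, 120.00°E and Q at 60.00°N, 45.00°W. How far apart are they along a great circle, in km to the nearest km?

Let φ₁ = 1.5708 rad, φ₂ = 1.0472 rad, and Δλ = -2.8798 rad.
cos c = sin φ₁ sin φ₂ + cos φ₁ cos φ₂ cos Δλ = (1.0000)(0.8660) + (0.0000)(0.5000)(-0.9659) = 0.86603,
so c = arccos(0.86603) = 0.52360 rad.
Distance = R·c = 6378.14 × 0.5236 ≈ 3340 km.

3340 km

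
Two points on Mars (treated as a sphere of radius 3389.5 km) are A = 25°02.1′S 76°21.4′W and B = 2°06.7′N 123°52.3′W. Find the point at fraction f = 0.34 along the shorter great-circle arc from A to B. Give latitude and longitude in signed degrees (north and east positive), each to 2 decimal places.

-16.85°, -93.75°

Central angle δ = 0.9324 rad. Interpolating on the sphere with fraction f = 0.34:
P = [sin((1−f)δ)·A + sin(fδ)·B] / sin δ = 0.7188·A + 0.3882·B in Cartesian coordinates,
giving P = (-0.0626, -0.9550, -0.2899), i.e. latitude -16.85°, longitude -93.75°.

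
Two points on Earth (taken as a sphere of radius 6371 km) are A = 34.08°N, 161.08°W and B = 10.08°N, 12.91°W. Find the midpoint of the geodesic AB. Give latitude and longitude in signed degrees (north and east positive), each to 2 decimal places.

54.77°, -70.17°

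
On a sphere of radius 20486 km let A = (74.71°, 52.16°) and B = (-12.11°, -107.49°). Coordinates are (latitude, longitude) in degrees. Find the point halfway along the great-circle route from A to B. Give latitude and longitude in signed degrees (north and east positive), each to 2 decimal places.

The central angle between A and B is δ = 2.0310 rad.
With f = 0.5, the slerp weights are sin((1−f)δ)/sin δ = 0.9484 and sin(fδ)/sin δ = 0.9484.
Weighted sum of the unit vectors: (0.9484)·(0.1618,0.2083,0.9646) + (0.9484)·(-0.2939,-0.9325,-0.2098) = (-0.1253, -0.6869, 0.7159).
Converting back: φ = atan2(z, √(x²+y²)) = 45.71°, λ = atan2(y, x) = -100.33°.

45.71°, -100.33°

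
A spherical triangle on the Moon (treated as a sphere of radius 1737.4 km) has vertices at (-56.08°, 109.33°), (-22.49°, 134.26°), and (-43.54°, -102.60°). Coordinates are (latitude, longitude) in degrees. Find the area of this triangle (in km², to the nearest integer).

1643104 km²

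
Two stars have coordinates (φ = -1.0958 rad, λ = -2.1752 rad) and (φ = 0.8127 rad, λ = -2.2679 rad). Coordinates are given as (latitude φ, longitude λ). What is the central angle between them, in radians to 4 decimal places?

1.9099 rad

With latitudes φ₁ = -62.785°, φ₂ = 46.564° and longitude difference Δλ = -5.311°:
cos c = sin φ₁ sin φ₂ + cos φ₁ cos φ₂ cos Δλ = (-0.8893)(0.7261) + (0.4573)(0.6875)(0.9957) = -0.33267,
so c = arccos(-0.33267) = 1.90993 rad.
So the angular separation is 1.9099 rad.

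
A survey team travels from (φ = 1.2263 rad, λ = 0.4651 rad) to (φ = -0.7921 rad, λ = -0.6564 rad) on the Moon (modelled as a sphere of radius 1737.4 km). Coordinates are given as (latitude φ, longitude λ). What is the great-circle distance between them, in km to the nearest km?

Let φ₁ = 1.2263 rad, φ₂ = -0.7921 rad, and Δλ = -1.1215 rad.
cos c = sin φ₁ sin φ₂ + cos φ₁ cos φ₂ cos Δλ = (0.9412)(-0.7118) + (0.3377)(0.7024)(0.4343) = -0.56698,
so c = arccos(-0.56698) = 2.17364 rad.
Distance = R·c = 1737.4 × 2.1736 ≈ 3776 km.

3776 km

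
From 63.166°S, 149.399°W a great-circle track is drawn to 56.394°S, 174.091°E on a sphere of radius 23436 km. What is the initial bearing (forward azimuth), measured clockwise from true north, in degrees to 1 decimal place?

273.6°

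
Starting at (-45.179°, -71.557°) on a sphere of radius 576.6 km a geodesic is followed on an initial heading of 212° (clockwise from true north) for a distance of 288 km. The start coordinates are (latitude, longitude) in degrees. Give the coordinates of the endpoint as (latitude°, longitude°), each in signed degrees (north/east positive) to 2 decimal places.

-65.36°, -109.07°

Angular distance δ = d/R = 288/576.6 = 0.49948 rad; initial bearing θ = 3.7001 rad.
sin φ₂ = sin φ₁ cos δ + cos φ₁ sin δ cos θ = (-0.7093)(0.8778) + (0.7049)(0.4790)(-0.8480) = -0.9090, so φ₂ = -65.36°.
Δλ = atan2(sin θ sin δ cos φ₁, cos δ − sin φ₁ sin φ₂) = atan2(-0.1789, 0.2331) = -37.510°.
λ₂ = -71.557° − 37.510° = -109.07°.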